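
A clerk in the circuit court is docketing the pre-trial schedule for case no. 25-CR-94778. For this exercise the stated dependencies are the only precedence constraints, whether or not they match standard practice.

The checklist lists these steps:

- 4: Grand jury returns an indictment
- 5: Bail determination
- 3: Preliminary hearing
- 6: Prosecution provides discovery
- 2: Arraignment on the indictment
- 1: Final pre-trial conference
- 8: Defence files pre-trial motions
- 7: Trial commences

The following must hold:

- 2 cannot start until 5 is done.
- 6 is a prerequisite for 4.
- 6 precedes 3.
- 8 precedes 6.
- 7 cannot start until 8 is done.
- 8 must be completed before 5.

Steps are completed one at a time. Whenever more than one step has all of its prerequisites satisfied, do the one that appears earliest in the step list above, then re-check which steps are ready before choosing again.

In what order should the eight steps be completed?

1 and 8 have no prerequisites; 1 is listed earlier, so 1 is first.
8 is the only step now ready → 8.
Now 5, 6 and 7 have their prerequisites met. 5 is listed earlier, so 5 next.
2 now also ready, so the ready set is {6, 2, 7}; 6 is listed earlier → 6.
4, 3, 2 and 7 are all available; 4 is listed earlier → 4.
3, 2 and 7 are all available; 3 is listed earlier → 3.
2 and 7 are both available; 2 is listed earlier → 2.
7 is the only step now ready → 7.

1, 8, 5, 6, 4, 3, 2, 7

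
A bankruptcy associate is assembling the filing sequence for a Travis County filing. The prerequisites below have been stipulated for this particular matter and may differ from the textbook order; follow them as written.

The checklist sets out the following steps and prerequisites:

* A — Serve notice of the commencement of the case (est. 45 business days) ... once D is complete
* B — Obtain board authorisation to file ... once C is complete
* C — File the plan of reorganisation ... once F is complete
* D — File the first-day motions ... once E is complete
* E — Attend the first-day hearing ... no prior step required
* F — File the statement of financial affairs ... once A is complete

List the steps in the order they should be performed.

Only E has no prerequisites, so it is first.
D is the only step now ready → D.
Next only A has its prerequisites met → A.
That leaves F as the only ready step → F.
C needed F, now all done → C.
Next only B has its prerequisites met → B.

E → D → A → F → C → B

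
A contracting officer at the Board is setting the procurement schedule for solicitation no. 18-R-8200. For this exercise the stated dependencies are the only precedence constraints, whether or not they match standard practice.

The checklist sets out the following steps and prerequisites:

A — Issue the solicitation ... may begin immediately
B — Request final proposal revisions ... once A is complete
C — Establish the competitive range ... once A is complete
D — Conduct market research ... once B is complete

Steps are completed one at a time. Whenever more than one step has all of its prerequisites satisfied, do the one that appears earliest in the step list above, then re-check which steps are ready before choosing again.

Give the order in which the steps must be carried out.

A B C D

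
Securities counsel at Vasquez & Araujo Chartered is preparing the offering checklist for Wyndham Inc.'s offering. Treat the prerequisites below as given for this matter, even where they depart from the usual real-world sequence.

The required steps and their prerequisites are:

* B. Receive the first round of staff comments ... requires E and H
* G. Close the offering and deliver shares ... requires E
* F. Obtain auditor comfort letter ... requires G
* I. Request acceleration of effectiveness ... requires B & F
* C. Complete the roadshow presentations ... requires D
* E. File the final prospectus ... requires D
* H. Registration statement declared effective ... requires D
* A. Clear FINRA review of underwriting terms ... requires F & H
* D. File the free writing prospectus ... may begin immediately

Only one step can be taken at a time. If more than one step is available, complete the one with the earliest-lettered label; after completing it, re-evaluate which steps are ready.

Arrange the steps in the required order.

Only D has no prerequisites, so it is first.
Ready: C, E and H. C has the earlier label → C.
E and H are both available; E has the earlier label → E.
G now also ready, so the ready set is {G, H}; G has the earlier label → G.
F now also ready, so the ready set is {F, H}; F has the earlier label → F.
H needed D, now all done → H.
A and B are both available; A has the earlier label → A.
B is the only step now ready → B.
I is the only step now ready → I.

D → C → E → G → F → H → A → B → I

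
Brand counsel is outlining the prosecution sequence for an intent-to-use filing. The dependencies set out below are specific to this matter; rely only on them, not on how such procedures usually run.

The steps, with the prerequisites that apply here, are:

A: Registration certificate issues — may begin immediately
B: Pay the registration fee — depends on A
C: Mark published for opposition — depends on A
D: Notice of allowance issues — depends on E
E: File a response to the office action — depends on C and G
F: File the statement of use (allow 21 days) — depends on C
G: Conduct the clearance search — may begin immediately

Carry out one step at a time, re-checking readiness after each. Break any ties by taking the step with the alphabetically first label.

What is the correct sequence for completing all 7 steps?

A, B, C, F, G, E, D

A and G have no prerequisites; A has the earlier label, so A is first.
B, C and G are all available; B has the earlier label → B.
Now C and G have their prerequisites met. C has the earlier label, so C next.
F now also ready, so the ready set is {F, G}; F has the earlier label → F.
Next only G has its prerequisites met → G.
E needed C and G, now all done → E.
D needed E, now all done → D.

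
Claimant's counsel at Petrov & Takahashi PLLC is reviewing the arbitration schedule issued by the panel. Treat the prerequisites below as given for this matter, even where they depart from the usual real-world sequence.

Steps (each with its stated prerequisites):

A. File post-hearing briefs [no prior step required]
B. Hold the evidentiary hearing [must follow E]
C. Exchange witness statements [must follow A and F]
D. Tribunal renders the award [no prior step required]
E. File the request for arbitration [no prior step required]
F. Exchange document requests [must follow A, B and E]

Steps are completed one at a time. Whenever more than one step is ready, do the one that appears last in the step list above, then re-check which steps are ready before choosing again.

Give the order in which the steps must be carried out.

Nothing is required for E, D and A. E is listed later → E first.
D, B and A are all available; D is listed later → D.
Now B and A have their prerequisites met. B is listed later, so B next.
Next only A has its prerequisites met → A.
F needed E, B and A, now all done → F.
C needed F and A, now all done → C.

E → D → B → A → F → C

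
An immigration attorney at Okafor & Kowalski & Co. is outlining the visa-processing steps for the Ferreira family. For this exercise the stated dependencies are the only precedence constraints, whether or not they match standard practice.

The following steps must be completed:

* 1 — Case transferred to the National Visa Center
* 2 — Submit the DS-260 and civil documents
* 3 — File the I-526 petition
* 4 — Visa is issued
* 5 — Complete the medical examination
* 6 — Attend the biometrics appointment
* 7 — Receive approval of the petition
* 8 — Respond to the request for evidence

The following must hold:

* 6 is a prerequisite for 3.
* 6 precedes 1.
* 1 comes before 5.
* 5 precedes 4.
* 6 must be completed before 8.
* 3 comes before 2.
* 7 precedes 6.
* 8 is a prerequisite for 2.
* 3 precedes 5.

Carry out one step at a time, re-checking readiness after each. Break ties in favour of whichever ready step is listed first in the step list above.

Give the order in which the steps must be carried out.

Only 7 has no prerequisites, so it is first.
That leaves 6 as the only ready step → 6.
Now 1, 3 and 8 have their prerequisites met. 1 is listed earlier, so 1 next.
3 and 8 are both available; 3 is listed earlier → 3.
Now 5 and 8 have their prerequisites met. 5 is listed earlier, so 5 next.
4 now also ready, so the ready set is {4, 8}; 4 is listed earlier → 4.
That leaves 8 as the only ready step → 8.
That leaves 2 as the only ready step → 2.

7, 6, 1, 3, 5, 4, 8, 2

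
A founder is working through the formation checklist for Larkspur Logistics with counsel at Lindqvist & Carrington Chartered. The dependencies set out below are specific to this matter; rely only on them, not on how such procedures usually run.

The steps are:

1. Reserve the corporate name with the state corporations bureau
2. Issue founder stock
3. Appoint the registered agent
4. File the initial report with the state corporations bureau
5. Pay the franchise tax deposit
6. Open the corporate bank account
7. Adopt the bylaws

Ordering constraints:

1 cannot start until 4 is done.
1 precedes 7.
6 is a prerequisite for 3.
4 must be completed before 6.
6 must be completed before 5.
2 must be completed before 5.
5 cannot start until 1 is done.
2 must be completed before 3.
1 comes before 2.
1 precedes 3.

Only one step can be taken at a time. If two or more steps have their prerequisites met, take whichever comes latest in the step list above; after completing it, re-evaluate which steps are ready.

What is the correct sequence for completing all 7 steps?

4 6 1 7 2 5 3

Only 4 has no prerequisites, so it is first.
Now 6 and 1 have their prerequisites met. 6 is listed later, so 6 next.
Next only 1 has its prerequisites met → 1.
7 and 2 are both available; 7 is listed later → 7.
2 is the only step now ready → 2.
Now 5 and 3 have their prerequisites met. 5 is listed later, so 5 next.
That leaves 3 as the only ready step → 3.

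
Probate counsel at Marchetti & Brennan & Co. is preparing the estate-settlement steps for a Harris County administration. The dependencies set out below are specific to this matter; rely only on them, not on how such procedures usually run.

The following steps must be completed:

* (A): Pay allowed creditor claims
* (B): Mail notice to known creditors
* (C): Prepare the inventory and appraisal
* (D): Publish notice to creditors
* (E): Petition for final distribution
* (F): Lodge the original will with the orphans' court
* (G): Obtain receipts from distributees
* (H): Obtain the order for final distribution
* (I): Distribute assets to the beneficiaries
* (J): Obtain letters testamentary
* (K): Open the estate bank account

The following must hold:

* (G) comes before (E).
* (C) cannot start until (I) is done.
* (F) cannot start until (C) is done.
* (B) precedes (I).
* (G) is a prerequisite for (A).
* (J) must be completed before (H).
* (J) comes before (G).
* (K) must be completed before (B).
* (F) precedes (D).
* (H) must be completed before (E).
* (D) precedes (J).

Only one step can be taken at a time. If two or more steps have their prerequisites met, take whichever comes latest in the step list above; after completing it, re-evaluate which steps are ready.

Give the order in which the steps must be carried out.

(K), (B), (I), (C), (F), (D), (J), (H), (G), (E), (A)

(K) is the only step with nothing outstanding, so it goes first.
Next only (B) has its prerequisites met → (B).
(I) needed (B), now all done → (I).
Next only (C) has its prerequisites met → (C).
(F) is the only step now ready → (F).
(D) is the only step now ready → (D).
(J) needed (D), now all done → (J).
Now (H) and (G) have their prerequisites met. (H) is listed later, so (H) next.
Next only (G) has its prerequisites met → (G).
Ready: (E) and (A). (E) is listed later → (E).
Next only (A) has its prerequisites met → (A).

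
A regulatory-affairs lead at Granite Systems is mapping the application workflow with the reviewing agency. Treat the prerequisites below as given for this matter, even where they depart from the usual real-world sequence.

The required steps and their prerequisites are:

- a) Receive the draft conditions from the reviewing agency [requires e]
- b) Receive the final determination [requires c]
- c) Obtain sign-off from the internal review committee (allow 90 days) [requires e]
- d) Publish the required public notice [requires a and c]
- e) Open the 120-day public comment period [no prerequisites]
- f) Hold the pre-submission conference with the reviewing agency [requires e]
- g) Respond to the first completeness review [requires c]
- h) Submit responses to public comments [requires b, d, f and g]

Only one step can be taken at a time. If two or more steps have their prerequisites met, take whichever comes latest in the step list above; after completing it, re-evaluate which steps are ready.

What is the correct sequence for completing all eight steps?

e → f → c → g → b → a → d → h

Only e has no prerequisites, so it is first.
f, c and a are all available; f is listed later → f.
Now c and a have their prerequisites met. c is listed later, so c next.
g and b now also ready, so the ready set is {g, b, a}; g is listed later → g.
b and a are both available; b is listed later → b.
a needed e, now all done → a.
d needed c and a, now all done → d.
h needed g, f, d and b, now all done → h.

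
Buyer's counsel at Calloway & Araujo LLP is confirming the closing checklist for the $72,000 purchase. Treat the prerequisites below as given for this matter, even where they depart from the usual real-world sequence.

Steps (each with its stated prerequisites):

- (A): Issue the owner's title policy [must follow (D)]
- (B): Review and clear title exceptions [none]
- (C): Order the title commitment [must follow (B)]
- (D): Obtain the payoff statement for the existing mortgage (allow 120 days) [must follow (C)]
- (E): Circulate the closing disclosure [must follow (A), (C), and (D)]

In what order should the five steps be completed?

(B), (C), (D), (A), (E)

(B) has no prerequisites → (B) first.
(C) needed (B), now all done → (C).
(D) needed (C), now all done → (D).
That leaves (A) as the only ready step → (A).
(E) is the only step now ready → (E).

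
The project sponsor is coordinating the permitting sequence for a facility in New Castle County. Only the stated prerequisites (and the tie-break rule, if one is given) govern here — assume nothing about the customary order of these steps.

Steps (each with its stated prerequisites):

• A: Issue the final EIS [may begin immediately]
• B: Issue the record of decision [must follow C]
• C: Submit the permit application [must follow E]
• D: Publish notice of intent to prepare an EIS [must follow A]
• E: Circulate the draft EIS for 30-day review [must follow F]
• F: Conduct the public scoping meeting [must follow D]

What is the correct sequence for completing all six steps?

A, D, F, E, C, B

A has no prerequisites → A first.
That leaves D as the only ready step → D.
Next only F has its prerequisites met → F.
E is the only step now ready → E.
Next only C has its prerequisites met → C.
B needed C, now all done → B.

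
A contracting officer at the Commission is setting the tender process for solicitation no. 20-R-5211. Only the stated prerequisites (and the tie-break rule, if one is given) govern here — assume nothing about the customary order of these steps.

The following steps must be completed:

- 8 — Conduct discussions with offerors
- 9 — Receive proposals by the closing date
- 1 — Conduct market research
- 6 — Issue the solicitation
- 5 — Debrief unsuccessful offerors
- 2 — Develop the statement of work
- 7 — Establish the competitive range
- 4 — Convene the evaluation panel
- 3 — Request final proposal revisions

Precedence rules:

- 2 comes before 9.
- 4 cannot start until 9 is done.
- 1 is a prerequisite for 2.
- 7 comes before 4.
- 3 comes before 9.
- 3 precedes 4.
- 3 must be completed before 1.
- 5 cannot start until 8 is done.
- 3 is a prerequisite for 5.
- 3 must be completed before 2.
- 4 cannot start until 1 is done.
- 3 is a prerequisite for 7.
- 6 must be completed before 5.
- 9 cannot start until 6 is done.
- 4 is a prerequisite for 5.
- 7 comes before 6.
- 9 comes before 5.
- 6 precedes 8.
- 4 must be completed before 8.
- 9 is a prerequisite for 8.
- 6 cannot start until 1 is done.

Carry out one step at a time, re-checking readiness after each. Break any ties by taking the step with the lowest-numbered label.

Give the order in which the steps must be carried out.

Only 3 has no prerequisites, so it is first.
Now 1 and 7 have their prerequisites met. 1 has the earlier label, so 1 next.
2 and 7 are both available; 2 has the earlier label → 2.
Next only 7 has its prerequisites met → 7.
6 needed 1 and 7, now all done → 6.
9 is the only step now ready → 9.
4 is the only step now ready → 4.
8 needed 4, 6 and 9, now all done → 8.
That leaves 5 as the only ready step → 5.

3 → 1 → 2 → 7 → 6 → 9 → 4 → 8 → 5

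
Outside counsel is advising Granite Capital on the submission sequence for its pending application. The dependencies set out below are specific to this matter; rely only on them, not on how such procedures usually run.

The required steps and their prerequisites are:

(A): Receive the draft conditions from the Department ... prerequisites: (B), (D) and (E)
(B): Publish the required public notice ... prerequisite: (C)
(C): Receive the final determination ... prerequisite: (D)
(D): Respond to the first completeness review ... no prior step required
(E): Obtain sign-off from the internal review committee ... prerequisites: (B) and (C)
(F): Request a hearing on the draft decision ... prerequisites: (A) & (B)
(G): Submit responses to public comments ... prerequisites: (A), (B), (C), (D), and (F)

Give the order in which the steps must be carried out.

(D) is the only step with nothing outstanding, so it goes first.
Next only (C) has its prerequisites met → (C).
(B) needed (C), now all done → (B).
That leaves (E) as the only ready step → (E).
(A) is the only step now ready → (A).
That leaves (F) as the only ready step → (F).
Next only (G) has its prerequisites met → (G).

(D) → (C) → (B) → (E) → (A) → (F) → (G)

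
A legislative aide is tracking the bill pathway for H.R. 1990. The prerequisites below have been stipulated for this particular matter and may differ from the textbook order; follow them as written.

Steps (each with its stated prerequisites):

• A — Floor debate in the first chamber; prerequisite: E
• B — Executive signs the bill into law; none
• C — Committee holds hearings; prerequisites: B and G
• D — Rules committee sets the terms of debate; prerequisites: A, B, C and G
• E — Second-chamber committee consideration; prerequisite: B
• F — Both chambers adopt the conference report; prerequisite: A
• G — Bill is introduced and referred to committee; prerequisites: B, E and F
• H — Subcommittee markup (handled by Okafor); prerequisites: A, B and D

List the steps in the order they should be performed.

B, E, A, F, G, C, D, H

B is the only step with nothing outstanding, so it goes first.
E is the only step now ready → E.
A is the only step now ready → A.
Next only F has its prerequisites met → F.
G is the only step now ready → G.
C needed B and G, now all done → C.
D needed A, B, C and G, now all done → D.
H is the only step now ready → H.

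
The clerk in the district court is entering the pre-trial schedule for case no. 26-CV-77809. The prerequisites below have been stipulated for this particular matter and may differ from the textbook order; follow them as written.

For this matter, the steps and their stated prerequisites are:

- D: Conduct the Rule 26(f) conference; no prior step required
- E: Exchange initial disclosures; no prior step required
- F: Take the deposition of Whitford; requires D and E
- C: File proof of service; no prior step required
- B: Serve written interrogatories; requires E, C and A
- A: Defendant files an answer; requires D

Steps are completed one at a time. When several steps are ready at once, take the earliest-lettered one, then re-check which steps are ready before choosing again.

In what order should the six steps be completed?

C → D → A → E → B → F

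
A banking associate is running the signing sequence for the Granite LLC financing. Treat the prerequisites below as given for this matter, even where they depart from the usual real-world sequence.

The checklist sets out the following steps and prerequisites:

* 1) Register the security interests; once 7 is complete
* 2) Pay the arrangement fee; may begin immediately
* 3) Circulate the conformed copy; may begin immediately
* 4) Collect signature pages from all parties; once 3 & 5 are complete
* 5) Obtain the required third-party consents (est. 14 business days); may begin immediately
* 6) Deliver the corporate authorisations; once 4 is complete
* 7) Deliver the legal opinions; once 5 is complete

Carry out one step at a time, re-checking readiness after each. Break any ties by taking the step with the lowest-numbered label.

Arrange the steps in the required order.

2 → 3 → 5 → 4 → 6 → 7 → 1

Nothing is required for 2, 3 and 5. 2 has the earlier label → 2 first.
3 and 5 are both available; 3 has the earlier label → 3.
That leaves 5 as the only ready step → 5.
Now 4 and 7 have their prerequisites met. 4 has the earlier label, so 4 next.
Now 6 and 7 have their prerequisites met. 6 has the earlier label, so 6 next.
7 is the only step now ready → 7.
1 is the only step now ready → 1.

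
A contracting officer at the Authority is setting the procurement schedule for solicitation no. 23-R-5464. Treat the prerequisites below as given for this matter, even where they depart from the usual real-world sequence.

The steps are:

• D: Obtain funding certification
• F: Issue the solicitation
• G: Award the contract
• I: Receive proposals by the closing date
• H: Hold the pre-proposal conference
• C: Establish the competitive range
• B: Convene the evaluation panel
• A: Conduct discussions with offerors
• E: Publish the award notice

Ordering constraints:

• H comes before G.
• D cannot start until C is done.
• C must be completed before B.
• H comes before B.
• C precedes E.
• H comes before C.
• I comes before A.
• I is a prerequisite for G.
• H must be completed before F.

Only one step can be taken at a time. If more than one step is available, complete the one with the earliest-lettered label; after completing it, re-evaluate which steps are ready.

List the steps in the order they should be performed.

H → C → B → D → E → F → I → A → G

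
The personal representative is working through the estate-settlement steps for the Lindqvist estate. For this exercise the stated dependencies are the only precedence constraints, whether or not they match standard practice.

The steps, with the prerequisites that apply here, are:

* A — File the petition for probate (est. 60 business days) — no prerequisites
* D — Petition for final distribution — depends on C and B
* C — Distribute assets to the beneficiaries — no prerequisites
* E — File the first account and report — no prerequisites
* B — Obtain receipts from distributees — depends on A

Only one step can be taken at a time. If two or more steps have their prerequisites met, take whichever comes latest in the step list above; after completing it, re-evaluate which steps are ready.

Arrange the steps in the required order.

E → C → A → B → D

Nothing is required for E, C and A. E is listed later → E first.
Now C and A have their prerequisites met. C is listed later, so C next.
Next only A has its prerequisites met → A.
Next only B has its prerequisites met → B.
D is the only step now ready → D.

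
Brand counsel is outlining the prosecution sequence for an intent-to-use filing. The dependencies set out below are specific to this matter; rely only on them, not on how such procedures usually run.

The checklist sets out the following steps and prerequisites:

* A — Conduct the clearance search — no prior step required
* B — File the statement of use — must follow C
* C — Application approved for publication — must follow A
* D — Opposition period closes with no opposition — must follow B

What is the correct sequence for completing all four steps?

A, C, B, D

A is the only step with nothing outstanding, so it goes first.
C needed A, now all done → C.
B needed C, now all done → B.
D needed B, now all done → D.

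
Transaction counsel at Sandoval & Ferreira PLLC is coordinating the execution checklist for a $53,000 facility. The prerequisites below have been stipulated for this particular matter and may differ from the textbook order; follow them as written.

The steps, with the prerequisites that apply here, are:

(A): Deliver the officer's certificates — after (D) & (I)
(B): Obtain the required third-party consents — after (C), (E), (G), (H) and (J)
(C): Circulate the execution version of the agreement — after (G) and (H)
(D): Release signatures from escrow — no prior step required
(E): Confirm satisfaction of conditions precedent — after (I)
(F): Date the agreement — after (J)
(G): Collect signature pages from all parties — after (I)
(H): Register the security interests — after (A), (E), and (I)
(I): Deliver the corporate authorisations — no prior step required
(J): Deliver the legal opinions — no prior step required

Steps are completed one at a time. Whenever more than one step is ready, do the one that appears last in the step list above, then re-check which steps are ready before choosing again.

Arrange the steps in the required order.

(J) → (I) → (G) → (F) → (E) → (D) → (A) → (H) → (C) → (B)

(J), (I) and (D) have no prerequisites; (J) is listed later, so (J) is first.
(I), (F) and (D) are all available; (I) is listed later → (I).
Ready: (G), (F), (E) and (D). (G) is listed later → (G).
Ready: (F), (E) and (D). (F) is listed later → (F).
Ready: (E) and (D). (E) is listed later → (E).
(D) is the only step now ready → (D).
(A) needed (I) and (D), now all done → (A).
That leaves (H) as the only ready step → (H).
(C) is the only step now ready → (C).
Next only (B) has its prerequisites met → (B).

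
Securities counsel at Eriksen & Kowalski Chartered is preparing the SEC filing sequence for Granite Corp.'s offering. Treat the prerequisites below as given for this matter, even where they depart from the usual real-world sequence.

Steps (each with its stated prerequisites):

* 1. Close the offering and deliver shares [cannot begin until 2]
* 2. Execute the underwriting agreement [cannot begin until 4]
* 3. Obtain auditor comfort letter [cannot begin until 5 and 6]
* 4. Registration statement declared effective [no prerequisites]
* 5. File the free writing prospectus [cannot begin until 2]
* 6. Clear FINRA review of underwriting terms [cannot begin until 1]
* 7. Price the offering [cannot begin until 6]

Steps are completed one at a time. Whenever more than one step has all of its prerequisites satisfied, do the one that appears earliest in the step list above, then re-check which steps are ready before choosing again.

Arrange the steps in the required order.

4 is the only step with nothing outstanding, so it goes first.
2 is the only step now ready → 2.
1 and 5 are both available; 1 is listed earlier → 1.
Now 5 and 6 have their prerequisites met. 5 is listed earlier, so 5 next.
6 needed 1, now all done → 6.
3 and 7 are both available; 3 is listed earlier → 3.
That leaves 7 as the only ready step → 7.

4 → 2 → 1 → 5 → 6 → 3 → 7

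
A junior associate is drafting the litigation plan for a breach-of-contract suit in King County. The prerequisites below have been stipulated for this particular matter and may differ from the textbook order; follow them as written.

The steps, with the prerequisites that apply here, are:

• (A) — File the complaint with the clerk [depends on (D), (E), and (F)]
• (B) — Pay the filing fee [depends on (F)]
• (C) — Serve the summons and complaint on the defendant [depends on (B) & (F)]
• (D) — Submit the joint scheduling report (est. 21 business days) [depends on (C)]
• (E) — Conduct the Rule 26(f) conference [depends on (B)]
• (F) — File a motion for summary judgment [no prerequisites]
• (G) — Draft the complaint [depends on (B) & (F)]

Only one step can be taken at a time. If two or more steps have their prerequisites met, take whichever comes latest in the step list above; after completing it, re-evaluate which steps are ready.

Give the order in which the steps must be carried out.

(F), (B), (G), (E), (C), (D), (A)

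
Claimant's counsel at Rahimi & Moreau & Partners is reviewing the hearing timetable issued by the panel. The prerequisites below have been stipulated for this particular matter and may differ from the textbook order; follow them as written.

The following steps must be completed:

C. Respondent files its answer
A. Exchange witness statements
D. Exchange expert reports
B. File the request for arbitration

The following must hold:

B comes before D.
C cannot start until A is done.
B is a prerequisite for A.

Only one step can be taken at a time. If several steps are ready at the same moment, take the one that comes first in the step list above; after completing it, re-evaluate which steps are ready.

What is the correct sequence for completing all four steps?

B, A, C, D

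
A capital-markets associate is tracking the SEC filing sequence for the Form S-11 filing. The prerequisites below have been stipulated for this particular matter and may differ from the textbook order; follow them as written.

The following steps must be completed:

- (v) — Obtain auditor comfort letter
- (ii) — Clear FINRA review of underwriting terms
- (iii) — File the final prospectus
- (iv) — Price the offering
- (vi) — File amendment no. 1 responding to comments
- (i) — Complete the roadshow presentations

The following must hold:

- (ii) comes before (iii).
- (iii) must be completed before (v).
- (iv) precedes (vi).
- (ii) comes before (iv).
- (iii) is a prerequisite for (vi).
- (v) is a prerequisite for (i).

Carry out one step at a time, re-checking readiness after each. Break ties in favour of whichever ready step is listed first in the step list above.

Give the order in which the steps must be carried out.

(ii), (iii), (v), (iv), (vi), (i)

(ii) is the only step with nothing outstanding, so it goes first.
(iii) and (iv) are both available; (iii) is listed earlier → (iii).
Ready: (v) and (iv). (v) is listed earlier → (v).
Now (iv) and (i) have their prerequisites met. (iv) is listed earlier, so (iv) next.
Ready: (vi) and (i). (vi) is listed earlier → (vi).
(i) needed (v), now all done → (i).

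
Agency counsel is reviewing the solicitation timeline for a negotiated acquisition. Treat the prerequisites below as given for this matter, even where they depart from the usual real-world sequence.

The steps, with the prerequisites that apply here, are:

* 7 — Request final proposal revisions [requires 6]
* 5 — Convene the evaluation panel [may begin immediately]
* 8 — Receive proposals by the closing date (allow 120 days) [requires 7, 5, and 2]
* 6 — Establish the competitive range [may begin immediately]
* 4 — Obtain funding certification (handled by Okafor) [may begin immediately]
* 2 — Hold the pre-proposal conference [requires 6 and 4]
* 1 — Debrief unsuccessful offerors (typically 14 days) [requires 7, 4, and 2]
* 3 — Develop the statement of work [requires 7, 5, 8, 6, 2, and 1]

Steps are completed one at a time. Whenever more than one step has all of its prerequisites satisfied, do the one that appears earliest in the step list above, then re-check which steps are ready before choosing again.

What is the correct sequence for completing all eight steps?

Nothing is required for 5, 6 and 4. 5 is listed earlier → 5 first.
6 and 4 are both available; 6 is listed earlier → 6.
Ready: 7 and 4. 7 is listed earlier → 7.
That leaves 4 as the only ready step → 4.
Next only 2 has its prerequisites met → 2.
Now 8 and 1 have their prerequisites met. 8 is listed earlier, so 8 next.
1 needed 7, 4 and 2, now all done → 1.
That leaves 3 as the only ready step → 3.

5, 6, 7, 4, 2, 8, 1, 3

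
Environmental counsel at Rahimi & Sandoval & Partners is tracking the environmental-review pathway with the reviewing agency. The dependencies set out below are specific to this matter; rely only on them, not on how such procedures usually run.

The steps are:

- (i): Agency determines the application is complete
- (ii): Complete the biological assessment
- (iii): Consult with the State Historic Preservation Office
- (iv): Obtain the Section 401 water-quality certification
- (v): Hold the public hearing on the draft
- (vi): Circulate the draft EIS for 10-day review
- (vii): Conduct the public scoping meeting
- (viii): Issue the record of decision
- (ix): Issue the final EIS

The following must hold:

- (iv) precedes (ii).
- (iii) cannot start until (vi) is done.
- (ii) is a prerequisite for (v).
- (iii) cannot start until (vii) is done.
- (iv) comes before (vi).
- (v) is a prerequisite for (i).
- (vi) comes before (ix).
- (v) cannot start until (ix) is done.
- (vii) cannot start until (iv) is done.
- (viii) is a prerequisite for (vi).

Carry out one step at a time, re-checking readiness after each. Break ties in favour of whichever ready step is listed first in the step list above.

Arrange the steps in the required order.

(iv) (ii) (vii) (viii) (vi) (iii) (ix) (v) (i)

Nothing is required for (iv) and (viii). (iv) is listed earlier → (iv) first.
Ready: (ii), (vii) and (viii). (ii) is listed earlier → (ii).
(vii) and (viii) are both available; (vii) is listed earlier → (vii).
(viii) is the only step now ready → (viii).
Next only (vi) has its prerequisites met → (vi).
Ready: (iii) and (ix). (iii) is listed earlier → (iii).
(ix) is the only step now ready → (ix).
Next only (v) has its prerequisites met → (v).
Next only (i) has its prerequisites met → (i).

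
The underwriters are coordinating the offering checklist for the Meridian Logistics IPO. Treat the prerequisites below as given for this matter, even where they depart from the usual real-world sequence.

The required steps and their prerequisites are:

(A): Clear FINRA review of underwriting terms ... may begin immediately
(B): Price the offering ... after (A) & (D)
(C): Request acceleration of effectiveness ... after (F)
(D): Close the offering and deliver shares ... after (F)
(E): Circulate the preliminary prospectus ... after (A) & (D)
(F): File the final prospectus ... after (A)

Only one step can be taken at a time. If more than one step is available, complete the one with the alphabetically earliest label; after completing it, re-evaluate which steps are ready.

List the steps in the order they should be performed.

(A) has no prerequisites → (A) first.
Next only (F) has its prerequisites met → (F).
Now (C) and (D) have their prerequisites met. (C) has the earlier label, so (C) next.
That leaves (D) as the only ready step → (D).
Ready: (B) and (E). (B) has the earlier label → (B).
That leaves (E) as the only ready step → (E).

(A), (F), (C), (D), (B), (E)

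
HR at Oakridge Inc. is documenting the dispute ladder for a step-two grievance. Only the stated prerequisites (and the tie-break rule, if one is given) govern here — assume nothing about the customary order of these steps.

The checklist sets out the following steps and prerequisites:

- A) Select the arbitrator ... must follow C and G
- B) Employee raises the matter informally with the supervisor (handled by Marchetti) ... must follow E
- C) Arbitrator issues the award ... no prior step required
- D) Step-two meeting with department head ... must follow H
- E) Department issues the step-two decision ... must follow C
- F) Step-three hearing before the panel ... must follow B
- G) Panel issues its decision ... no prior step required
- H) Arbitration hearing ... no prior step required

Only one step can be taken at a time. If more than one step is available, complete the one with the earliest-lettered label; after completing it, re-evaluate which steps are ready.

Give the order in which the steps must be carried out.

C, G and H have no prerequisites; C has the earlier label, so C is first.
E now also ready, so the ready set is {E, G, H}; E has the earlier label → E.
B now also ready, so the ready set is {B, G, H}; B has the earlier label → B.
F now also ready, so the ready set is {F, G, H}; F has the earlier label → F.
Ready: G and H. G has the earlier label → G.
Now A and H have their prerequisites met. A has the earlier label, so A next.
H is the only step now ready → H.
That leaves D as the only ready step → D.

C → E → B → F → G → A → H → D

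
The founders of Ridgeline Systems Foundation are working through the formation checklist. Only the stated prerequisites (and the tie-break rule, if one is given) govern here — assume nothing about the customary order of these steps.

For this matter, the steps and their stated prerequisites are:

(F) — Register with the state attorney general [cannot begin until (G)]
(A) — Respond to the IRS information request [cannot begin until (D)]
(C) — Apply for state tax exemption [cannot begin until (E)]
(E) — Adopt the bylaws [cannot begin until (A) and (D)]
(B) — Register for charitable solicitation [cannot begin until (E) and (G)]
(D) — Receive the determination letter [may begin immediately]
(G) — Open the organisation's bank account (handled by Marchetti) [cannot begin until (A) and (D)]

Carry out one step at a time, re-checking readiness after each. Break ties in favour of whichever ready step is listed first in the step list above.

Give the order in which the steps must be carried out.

Only (D) has no prerequisites, so it is first.
(A) needed (D), now all done → (A).
Now (E) and (G) have their prerequisites met. (E) is listed earlier, so (E) next.
(C) and (G) are both available; (C) is listed earlier → (C).
Next only (G) has its prerequisites met → (G).
Now (F) and (B) have their prerequisites met. (F) is listed earlier, so (F) next.
(B) needed (E) and (G), now all done → (B).

(D) → (A) → (E) → (C) → (G) → (F) → (B)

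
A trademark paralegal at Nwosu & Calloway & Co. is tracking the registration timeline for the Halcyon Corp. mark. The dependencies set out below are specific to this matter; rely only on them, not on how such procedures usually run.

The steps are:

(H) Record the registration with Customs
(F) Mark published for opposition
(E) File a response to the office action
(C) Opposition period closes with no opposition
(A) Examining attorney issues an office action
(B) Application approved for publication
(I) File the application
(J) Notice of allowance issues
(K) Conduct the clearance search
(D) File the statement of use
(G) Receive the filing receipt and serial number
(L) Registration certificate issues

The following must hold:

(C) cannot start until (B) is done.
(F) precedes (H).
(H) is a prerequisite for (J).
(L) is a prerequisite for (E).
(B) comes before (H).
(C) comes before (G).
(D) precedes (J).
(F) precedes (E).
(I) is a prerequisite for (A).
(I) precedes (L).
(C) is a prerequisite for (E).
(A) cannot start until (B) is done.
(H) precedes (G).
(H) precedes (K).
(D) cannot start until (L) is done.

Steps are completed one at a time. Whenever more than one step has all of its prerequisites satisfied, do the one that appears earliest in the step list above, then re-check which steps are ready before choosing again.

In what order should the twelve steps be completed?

(F) → (B) → (H) → (C) → (I) → (A) → (K) → (G) → (L) → (E) → (D) → (J)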